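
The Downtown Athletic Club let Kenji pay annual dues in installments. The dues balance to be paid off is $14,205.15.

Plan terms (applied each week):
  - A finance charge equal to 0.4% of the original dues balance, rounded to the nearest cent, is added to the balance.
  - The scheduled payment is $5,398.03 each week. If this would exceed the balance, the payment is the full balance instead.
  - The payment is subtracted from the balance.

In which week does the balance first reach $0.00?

3

# | Opening | Interest | Payment | End bal
1 | $14,205.15 | $56.82 | $5,398.03 | $8,863.94
2 | $8,863.94 | $56.82 | $5,398.03 | $3,522.73
3 | $3,522.73 | $56.82 | $3,579.55 | $0.00
Balance reaches $0.00 in week 3.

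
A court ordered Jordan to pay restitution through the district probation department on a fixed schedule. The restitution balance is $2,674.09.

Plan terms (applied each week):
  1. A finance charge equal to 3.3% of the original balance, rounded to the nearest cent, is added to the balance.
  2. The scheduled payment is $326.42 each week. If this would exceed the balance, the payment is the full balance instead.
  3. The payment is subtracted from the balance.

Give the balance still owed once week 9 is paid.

Week 1: opening $2,674.09; interest $88.24 → $2,762.33; payment $326.42; balance $2,435.91
Week 2: opening $2,435.91; interest $88.24 → $2,524.15; payment $326.42; balance $2,197.73
Week 3: opening $2,197.73; interest $88.24 → $2,285.97; payment $326.42; balance $1,959.55
Week 4: opening $1,959.55; interest $88.24 → $2,047.79; payment $326.42; balance $1,721.37
Week 5: opening $1,721.37; interest $88.24 → $1,809.61; payment $326.42; balance $1,483.19
Week 6: opening $1,483.19; interest $88.24 → $1,571.43; payment $326.42; balance $1,245.01
Week 7: opening $1,245.01; interest $88.24 → $1,333.25; payment $326.42; balance $1,006.83
Week 8: opening $1,006.83; interest $88.24 → $1,095.07; payment $326.42; balance $768.65
Week 9: opening $768.65; interest $88.24 → $856.89; payment $326.42; balance $530.47

$530.47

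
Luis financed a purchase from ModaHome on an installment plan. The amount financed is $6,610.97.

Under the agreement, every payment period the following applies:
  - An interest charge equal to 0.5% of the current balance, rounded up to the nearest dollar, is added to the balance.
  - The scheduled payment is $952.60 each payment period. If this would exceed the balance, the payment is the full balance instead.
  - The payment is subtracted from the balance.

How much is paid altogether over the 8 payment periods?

Payment period 1: $6,610.97 +$34.00 interest = $6,644.97; pay $952.60 → $5,692.37
Payment period 2: $5,692.37 +$29.00 interest = $5,721.37; pay $952.60 → $4,768.77
Payment period 3: $4,768.77 +$24.00 interest = $4,792.77; pay $952.60 → $3,840.17
Payment period 4: $3,840.17 +$20.00 interest = $3,860.17; pay $952.60 → $2,907.57
Payment period 5: $2,907.57 +$15.00 interest = $2,922.57; pay $952.60 → $1,969.97
Payment period 6: $1,969.97 +$10.00 interest = $1,979.97; pay $952.60 → $1,027.37
Payment period 7: $1,027.37 +$6.00 interest = $1,033.37; pay $952.60 → $80.77
Payment period 8: $80.77 +$1.00 interest = $81.77; pay $81.77 → $0.00
Total paid: $6,749.97

$6,749.97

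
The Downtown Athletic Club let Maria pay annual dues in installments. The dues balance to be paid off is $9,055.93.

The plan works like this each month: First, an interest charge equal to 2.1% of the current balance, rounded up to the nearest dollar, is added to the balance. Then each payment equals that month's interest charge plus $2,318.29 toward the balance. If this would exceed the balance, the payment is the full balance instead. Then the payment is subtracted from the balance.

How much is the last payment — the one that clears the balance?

# | Opening | Interest | Payment | End bal
1 | $9,055.93 | $191.00 | $2,509.29 | $6,737.64
2 | $6,737.64 | $142.00 | $2,460.29 | $4,419.35
3 | $4,419.35 | $93.00 | $2,411.29 | $2,101.06
4 | $2,101.06 | $45.00 | $2,146.06 | $0.00

$2,146.06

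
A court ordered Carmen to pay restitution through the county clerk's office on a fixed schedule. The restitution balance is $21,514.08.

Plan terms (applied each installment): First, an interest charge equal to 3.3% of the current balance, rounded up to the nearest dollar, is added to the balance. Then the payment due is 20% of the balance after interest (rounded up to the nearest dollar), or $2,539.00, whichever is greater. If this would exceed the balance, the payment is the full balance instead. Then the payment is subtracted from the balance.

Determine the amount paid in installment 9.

Installment 1: opening $21,514.08; interest $710.00 → $22,224.08; payment $4,445.00; balance $17,779.08
Installment 2: opening $17,779.08; interest $587.00 → $18,366.08; payment $3,674.00; balance $14,692.08
Installment 3: opening $14,692.08; interest $485.00 → $15,177.08; payment $3,036.00; balance $12,141.08
Installment 4: opening $12,141.08; interest $401.00 → $12,542.08; payment $2,539.00; balance $10,003.08
Installment 5: opening $10,003.08; interest $331.00 → $10,334.08; payment $2,539.00; balance $7,795.08
Installment 6: opening $7,795.08; interest $258.00 → $8,053.08; payment $2,539.00; balance $5,514.08
Installment 7: opening $5,514.08; interest $182.00 → $5,696.08; payment $2,539.00; balance $3,157.08
Installment 8: opening $3,157.08; interest $105.00 → $3,262.08; payment $2,539.00; balance $723.08
Installment 9: opening $723.08; interest $24.00 → $747.08; payment $747.08; balance $0.00

$747.08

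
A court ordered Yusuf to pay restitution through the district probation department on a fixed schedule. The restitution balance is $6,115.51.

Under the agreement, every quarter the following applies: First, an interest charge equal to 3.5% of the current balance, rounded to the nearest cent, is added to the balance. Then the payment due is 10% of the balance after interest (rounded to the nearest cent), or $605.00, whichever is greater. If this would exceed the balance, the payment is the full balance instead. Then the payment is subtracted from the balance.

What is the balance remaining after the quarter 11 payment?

# | Opening | Interest | Payment | End bal
1 | $6,115.51 | $214.04 | $632.96 | $5,696.59
2 | $5,696.59 | $199.38 | $605.00 | $5,290.97
3 | $5,290.97 | $185.18 | $605.00 | $4,871.15
4 | $4,871.15 | $170.49 | $605.00 | $4,436.64
5 | $4,436.64 | $155.28 | $605.00 | $3,986.92
6 | $3,986.92 | $139.54 | $605.00 | $3,521.46
7 | $3,521.46 | $123.25 | $605.00 | $3,039.71
8 | $3,039.71 | $106.39 | $605.00 | $2,541.10
9 | $2,541.10 | $88.94 | $605.00 | $2,025.04
10 | $2,025.04 | $70.88 | $605.00 | $1,490.92
11 | $1,490.92 | $52.18 | $605.00 | $938.10

$938.10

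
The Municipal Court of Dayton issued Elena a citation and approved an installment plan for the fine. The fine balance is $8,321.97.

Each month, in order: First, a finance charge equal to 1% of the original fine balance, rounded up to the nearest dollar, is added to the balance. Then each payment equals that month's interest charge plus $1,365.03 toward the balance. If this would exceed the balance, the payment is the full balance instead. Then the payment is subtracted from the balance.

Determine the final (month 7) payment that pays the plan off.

Month 1: opening $8,321.97; interest $84.00 → $8,405.97; payment $1,449.03; balance $6,956.94
Month 2: opening $6,956.94; interest $84.00 → $7,040.94; payment $1,449.03; balance $5,591.91
Month 3: opening $5,591.91; interest $84.00 → $5,675.91; payment $1,449.03; balance $4,226.88
Month 4: opening $4,226.88; interest $84.00 → $4,310.88; payment $1,449.03; balance $2,861.85
Month 5: opening $2,861.85; interest $84.00 → $2,945.85; payment $1,449.03; balance $1,496.82
Month 6: opening $1,496.82; interest $84.00 → $1,580.82; payment $1,449.03; balance $131.79
Month 7: opening $131.79; interest $84.00 → $215.79; payment $215.79; balance $0.00

$215.79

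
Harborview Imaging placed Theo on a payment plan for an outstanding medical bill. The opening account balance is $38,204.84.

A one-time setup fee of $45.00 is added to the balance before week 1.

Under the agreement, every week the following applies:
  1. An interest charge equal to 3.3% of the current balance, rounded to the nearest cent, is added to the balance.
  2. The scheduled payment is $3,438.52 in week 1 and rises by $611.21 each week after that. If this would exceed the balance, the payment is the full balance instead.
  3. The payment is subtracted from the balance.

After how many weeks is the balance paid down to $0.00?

Week 1: $38,249.84 +$1,262.24 interest = $39,512.08; pay $3,438.52 → $36,073.56
Week 2: $36,073.56 +$1,190.43 interest = $37,263.99; pay $4,049.73 → $33,214.26
Week 3: $33,214.26 +$1,096.07 interest = $34,310.33; pay $4,660.94 → $29,649.39
Week 4: $29,649.39 +$978.43 interest = $30,627.82; pay $5,272.15 → $25,355.67
Week 5: $25,355.67 +$836.74 interest = $26,192.41; pay $5,883.36 → $20,309.05
Week 6: $20,309.05 +$670.20 interest = $20,979.25; pay $6,494.57 → $14,484.68
Week 7: $14,484.68 +$477.99 interest = $14,962.67; pay $7,105.78 → $7,856.89
Week 8: $7,856.89 +$259.28 interest = $8,116.17; pay $7,716.99 → $399.18
Week 9: $399.18 +$13.17 interest = $412.35; pay $412.35 → $0.00
Balance reaches $0.00 in week 9.

9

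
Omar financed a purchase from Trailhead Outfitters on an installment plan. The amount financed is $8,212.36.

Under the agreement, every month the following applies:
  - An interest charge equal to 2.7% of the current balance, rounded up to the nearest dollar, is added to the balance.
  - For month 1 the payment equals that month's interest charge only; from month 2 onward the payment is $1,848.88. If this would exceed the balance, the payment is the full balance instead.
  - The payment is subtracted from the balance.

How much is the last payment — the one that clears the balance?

# | Opening | Interest | Payment | End bal
1 | $8,212.36 | $222.00 | $222.00 | $8,212.36
2 | $8,212.36 | $222.00 | $1,848.88 | $6,585.48
3 | $6,585.48 | $178.00 | $1,848.88 | $4,914.60
4 | $4,914.60 | $133.00 | $1,848.88 | $3,198.72
5 | $3,198.72 | $87.00 | $1,848.88 | $1,436.84
6 | $1,436.84 | $39.00 | $1,475.84 | $0.00

$1,475.84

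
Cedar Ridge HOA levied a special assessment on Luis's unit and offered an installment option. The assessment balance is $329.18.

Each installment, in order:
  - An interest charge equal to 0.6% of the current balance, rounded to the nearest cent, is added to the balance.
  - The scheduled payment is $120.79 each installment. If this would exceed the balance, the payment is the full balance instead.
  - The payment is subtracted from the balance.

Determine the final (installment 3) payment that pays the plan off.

Installment 1: $329.18 +$1.98 interest = $331.16; pay $120.79 → $210.37
Installment 2: $210.37 +$1.26 interest = $211.63; pay $120.79 → $90.84
Installment 3: $90.84 +$0.55 interest = $91.39; pay $91.39 → $0.00

$91.39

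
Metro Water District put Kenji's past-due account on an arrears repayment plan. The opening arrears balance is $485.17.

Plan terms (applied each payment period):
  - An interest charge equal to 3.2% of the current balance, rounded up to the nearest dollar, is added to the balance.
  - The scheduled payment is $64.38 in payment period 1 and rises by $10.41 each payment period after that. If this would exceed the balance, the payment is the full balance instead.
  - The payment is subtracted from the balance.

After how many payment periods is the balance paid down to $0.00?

7

Payment period 1: opening $485.17; interest $16.00 → $501.17; payment $64.38; balance $436.79
Payment period 2: opening $436.79; interest $14.00 → $450.79; payment $74.79; balance $376.00
Payment period 3: opening $376.00; interest $13.00 → $389.00; payment $85.20; balance $303.80
Payment period 4: opening $303.80; interest $10.00 → $313.80; payment $95.61; balance $218.19
Payment period 5: opening $218.19; interest $7.00 → $225.19; payment $106.02; balance $119.17
Payment period 6: opening $119.17; interest $4.00 → $123.17; payment $116.43; balance $6.74
Payment period 7: opening $6.74; interest $1.00 → $7.74; payment $7.74; balance $0.00
Balance reaches $0.00 in payment period 7.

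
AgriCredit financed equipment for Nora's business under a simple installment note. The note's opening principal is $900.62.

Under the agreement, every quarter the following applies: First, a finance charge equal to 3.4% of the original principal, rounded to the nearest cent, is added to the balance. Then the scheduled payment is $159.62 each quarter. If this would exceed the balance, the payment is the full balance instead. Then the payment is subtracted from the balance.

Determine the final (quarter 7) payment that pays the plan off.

Quarter 1: $900.62 +$30.62 interest = $931.24; pay $159.62 → $771.62
Quarter 2: $771.62 +$30.62 interest = $802.24; pay $159.62 → $642.62
Quarter 3: $642.62 +$30.62 interest = $673.24; pay $159.62 → $513.62
Quarter 4: $513.62 +$30.62 interest = $544.24; pay $159.62 → $384.62
Quarter 5: $384.62 +$30.62 interest = $415.24; pay $159.62 → $255.62
Quarter 6: $255.62 +$30.62 interest = $286.24; pay $159.62 → $126.62
Quarter 7: $126.62 +$30.62 interest = $157.24; pay $157.24 → $0.00

$157.24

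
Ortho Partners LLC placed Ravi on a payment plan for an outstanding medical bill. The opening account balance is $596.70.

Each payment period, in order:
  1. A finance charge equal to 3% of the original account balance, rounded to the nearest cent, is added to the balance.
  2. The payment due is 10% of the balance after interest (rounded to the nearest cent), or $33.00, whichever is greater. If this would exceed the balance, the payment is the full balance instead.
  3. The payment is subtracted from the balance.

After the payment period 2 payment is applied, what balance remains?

# | Opening | Interest | Payment | End bal
1 | $596.70 | $17.90 | $61.46 | $553.14
2 | $553.14 | $17.90 | $57.10 | $513.94

$513.94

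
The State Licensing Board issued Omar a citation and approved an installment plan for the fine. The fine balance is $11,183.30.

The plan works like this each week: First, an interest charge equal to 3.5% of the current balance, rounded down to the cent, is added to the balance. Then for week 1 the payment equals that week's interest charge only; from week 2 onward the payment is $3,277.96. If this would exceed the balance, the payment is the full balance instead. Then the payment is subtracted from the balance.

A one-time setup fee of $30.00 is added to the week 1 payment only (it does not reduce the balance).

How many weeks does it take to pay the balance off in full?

5

Week 1: $11,183.30 +$391.41 interest = $11,574.71; pay $391.41 (+ $30.00 fee) → $11,183.30
Week 2: $11,183.30 +$391.41 interest = $11,574.71; pay $3,277.96 → $8,296.75
Week 3: $8,296.75 +$290.38 interest = $8,587.13; pay $3,277.96 → $5,309.17
Week 4: $5,309.17 +$185.82 interest = $5,494.99; pay $3,277.96 → $2,217.03
Week 5: $2,217.03 +$77.59 interest = $2,294.62; pay $2,294.62 → $0.00
Balance reaches $0.00 in week 5.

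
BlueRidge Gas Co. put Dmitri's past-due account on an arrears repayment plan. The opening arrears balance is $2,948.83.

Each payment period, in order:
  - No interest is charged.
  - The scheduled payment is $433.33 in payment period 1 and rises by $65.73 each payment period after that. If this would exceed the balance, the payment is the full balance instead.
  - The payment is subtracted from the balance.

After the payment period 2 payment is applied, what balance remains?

$2,016.44

# | Opening | Payment | End bal
1 | $2,948.83 | $433.33 | $2,515.50
2 | $2,515.50 | $499.06 | $2,016.44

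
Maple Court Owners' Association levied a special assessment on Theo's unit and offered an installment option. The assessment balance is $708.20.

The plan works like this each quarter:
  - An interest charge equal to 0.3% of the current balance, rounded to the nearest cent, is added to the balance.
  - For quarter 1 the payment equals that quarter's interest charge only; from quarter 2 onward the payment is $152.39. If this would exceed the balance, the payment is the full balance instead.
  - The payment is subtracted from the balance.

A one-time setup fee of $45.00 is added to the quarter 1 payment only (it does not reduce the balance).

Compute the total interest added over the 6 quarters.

$8.21

Quarter 1: opening $708.20; interest $2.12 → $710.32; payment $2.12 (+ $45.00 fee); balance $708.20
Quarter 2: opening $708.20; interest $2.12 → $710.32; payment $152.39; balance $557.93
Quarter 3: opening $557.93; interest $1.67 → $559.60; payment $152.39; balance $407.21
Quarter 4: opening $407.21; interest $1.22 → $408.43; payment $152.39; balance $256.04
Quarter 5: opening $256.04; interest $0.77 → $256.81; payment $152.39; balance $104.42
Quarter 6: opening $104.42; interest $0.31 → $104.73; payment $104.73; balance $0.00
Total interest: $2.12 + $2.12 + $1.67 + $1.22 + $0.77 + $0.31 = $8.21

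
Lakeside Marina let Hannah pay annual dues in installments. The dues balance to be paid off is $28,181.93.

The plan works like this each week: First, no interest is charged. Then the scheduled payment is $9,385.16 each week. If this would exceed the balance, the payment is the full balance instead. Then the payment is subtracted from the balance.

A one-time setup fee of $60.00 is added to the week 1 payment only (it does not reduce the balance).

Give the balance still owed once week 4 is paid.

Week 1: opening $28,181.93; payment $9,385.16 (+ $60.00 fee); balance $18,796.77
Week 2: opening $18,796.77; payment $9,385.16; balance $9,411.61
Week 3: opening $9,411.61; payment $9,385.16; balance $26.45
Week 4: opening $26.45; payment $26.45; balance $0.00

$0.00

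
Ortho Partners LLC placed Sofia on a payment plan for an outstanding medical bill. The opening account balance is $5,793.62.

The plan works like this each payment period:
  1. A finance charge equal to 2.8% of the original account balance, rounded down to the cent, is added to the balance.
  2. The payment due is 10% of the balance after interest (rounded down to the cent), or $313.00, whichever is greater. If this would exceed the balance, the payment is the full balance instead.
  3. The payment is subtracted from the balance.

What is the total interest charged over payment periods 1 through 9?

Payment period 1: $5,793.62 +$162.22 interest = $5,955.84; pay $595.58 → $5,360.26
Payment period 2: $5,360.26 +$162.22 interest = $5,522.48; pay $552.24 → $4,970.24
Payment period 3: $4,970.24 +$162.22 interest = $5,132.46; pay $513.24 → $4,619.22
Payment period 4: $4,619.22 +$162.22 interest = $4,781.44; pay $478.14 → $4,303.30
Payment period 5: $4,303.30 +$162.22 interest = $4,465.52; pay $446.55 → $4,018.97
Payment period 6: $4,018.97 +$162.22 interest = $4,181.19; pay $418.11 → $3,763.08
Payment period 7: $3,763.08 +$162.22 interest = $3,925.30; pay $392.53 → $3,532.77
Payment period 8: $3,532.77 +$162.22 interest = $3,694.99; pay $369.49 → $3,325.50
Payment period 9: $3,325.50 +$162.22 interest = $3,487.72; pay $348.77 → $3,138.95
Total interest: $162.22 + $162.22 + $162.22 + $162.22 + $162.22 + $162.22 + $162.22 + $162.22 + $162.22 = $1,459.98

$1,459.98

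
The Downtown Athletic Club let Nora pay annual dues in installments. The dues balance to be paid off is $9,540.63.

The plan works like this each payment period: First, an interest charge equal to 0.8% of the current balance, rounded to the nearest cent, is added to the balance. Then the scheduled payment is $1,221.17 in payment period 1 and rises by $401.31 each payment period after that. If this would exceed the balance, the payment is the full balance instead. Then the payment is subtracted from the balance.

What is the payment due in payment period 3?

$2,023.79

Payment period 1: opening $9,540.63; interest $76.33 → $9,616.96; payment $1,221.17; balance $8,395.79
Payment period 2: opening $8,395.79; interest $67.17 → $8,462.96; payment $1,622.48; balance $6,840.48
Payment period 3: opening $6,840.48; interest $54.72 → $6,895.20; payment $2,023.79; balance $4,871.41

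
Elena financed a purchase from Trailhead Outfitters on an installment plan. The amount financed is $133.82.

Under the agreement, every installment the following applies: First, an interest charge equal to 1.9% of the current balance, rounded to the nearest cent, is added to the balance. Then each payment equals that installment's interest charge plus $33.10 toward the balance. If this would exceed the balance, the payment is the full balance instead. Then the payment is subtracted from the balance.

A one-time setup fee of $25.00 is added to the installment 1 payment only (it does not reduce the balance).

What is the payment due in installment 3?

Installment 1: opening $133.82; interest $2.54 → $136.36; payment $35.64 (+ $25.00 fee); balance $100.72
Installment 2: opening $100.72; interest $1.91 → $102.63; payment $35.01; balance $67.62
Installment 3: opening $67.62; interest $1.28 → $68.90; payment $34.38; balance $34.52

$34.38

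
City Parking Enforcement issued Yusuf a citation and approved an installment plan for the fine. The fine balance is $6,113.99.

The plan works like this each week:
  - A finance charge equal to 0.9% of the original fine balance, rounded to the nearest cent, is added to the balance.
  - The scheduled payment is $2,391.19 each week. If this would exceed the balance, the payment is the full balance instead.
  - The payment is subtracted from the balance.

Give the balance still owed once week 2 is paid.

Week 1: opening $6,113.99; interest $55.03 → $6,169.02; payment $2,391.19; balance $3,777.83
Week 2: opening $3,777.83; interest $55.03 → $3,832.86; payment $2,391.19; balance $1,441.67

$1,441.67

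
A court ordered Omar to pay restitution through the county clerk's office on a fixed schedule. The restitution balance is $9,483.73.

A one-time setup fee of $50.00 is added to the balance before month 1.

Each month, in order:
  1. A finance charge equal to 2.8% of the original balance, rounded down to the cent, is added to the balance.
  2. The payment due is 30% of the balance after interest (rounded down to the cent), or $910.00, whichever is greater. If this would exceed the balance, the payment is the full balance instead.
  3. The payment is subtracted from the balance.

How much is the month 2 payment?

Month 1: $9,533.73 +$265.54 interest = $9,799.27; pay $2,939.78 → $6,859.49
Month 2: $6,859.49 +$265.54 interest = $7,125.03; pay $2,137.50 → $4,987.53

$2,137.50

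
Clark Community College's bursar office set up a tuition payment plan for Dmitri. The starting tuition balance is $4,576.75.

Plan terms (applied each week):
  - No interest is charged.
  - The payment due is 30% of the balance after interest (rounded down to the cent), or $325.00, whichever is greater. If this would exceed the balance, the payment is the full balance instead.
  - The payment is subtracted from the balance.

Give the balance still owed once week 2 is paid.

Week 1: opening $4,576.75; payment $1,373.02; balance $3,203.73
Week 2: opening $3,203.73; payment $961.11; balance $2,242.62

$2,242.62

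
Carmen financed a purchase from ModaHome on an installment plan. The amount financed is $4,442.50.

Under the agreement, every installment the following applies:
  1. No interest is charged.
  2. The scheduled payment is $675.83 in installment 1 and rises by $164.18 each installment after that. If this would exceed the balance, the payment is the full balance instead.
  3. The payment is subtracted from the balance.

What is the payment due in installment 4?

Installment 1: opening $4,442.50; payment $675.83; balance $3,766.67
Installment 2: opening $3,766.67; payment $840.01; balance $2,926.66
Installment 3: opening $2,926.66; payment $1,004.19; balance $1,922.47
Installment 4: opening $1,922.47; payment $1,168.37; balance $754.10

$1,168.37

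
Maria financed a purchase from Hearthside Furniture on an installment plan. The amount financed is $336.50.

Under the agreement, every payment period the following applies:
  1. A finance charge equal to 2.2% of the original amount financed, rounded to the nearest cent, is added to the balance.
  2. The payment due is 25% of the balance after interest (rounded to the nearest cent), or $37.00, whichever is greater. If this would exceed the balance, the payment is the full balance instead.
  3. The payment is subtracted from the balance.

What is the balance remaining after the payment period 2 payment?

Payment period 1: opening $336.50; interest $7.40 → $343.90; payment $85.98; balance $257.92
Payment period 2: opening $257.92; interest $7.40 → $265.32; payment $66.33; balance $198.99

$198.99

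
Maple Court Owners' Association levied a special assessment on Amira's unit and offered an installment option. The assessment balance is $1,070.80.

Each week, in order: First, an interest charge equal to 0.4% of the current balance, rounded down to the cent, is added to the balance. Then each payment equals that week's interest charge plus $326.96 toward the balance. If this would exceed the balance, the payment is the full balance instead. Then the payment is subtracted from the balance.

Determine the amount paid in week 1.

$331.24

Week 1: $1,070.80 +$4.28 interest = $1,075.08; pay $331.24 → $743.84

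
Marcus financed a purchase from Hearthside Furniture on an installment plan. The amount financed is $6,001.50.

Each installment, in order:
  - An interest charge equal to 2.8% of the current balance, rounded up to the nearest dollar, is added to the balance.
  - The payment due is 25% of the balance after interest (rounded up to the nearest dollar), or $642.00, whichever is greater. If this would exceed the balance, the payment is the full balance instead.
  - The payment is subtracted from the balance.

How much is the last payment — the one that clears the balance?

$335.50

Installment 1: opening $6,001.50; interest $169.00 → $6,170.50; payment $1,543.00; balance $4,627.50
Installment 2: opening $4,627.50; interest $130.00 → $4,757.50; payment $1,190.00; balance $3,567.50
Installment 3: opening $3,567.50; interest $100.00 → $3,667.50; payment $917.00; balance $2,750.50
Installment 4: opening $2,750.50; interest $78.00 → $2,828.50; payment $708.00; balance $2,120.50
Installment 5: opening $2,120.50; interest $60.00 → $2,180.50; payment $642.00; balance $1,538.50
Installment 6: opening $1,538.50; interest $44.00 → $1,582.50; payment $642.00; balance $940.50
Installment 7: opening $940.50; interest $27.00 → $967.50; payment $642.00; balance $325.50
Installment 8: opening $325.50; interest $10.00 → $335.50; payment $335.50; balance $0.00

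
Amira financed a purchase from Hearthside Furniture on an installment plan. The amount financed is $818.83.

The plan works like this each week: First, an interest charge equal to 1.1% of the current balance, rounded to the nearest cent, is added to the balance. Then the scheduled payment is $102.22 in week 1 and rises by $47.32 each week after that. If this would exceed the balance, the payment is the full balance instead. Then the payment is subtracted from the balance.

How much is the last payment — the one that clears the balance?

$155.46

Week 1: opening $818.83; interest $9.01 → $827.84; payment $102.22; balance $725.62
Week 2: opening $725.62; interest $7.98 → $733.60; payment $149.54; balance $584.06
Week 3: opening $584.06; interest $6.42 → $590.48; payment $196.86; balance $393.62
Week 4: opening $393.62; interest $4.33 → $397.95; payment $244.18; balance $153.77
Week 5: opening $153.77; interest $1.69 → $155.46; payment $155.46; balance $0.00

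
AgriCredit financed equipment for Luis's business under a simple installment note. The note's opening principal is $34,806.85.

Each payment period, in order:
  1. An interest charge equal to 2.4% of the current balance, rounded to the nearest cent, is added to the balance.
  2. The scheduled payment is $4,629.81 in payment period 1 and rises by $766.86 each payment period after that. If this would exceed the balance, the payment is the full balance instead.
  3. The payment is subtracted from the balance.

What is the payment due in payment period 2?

Payment period 1: $34,806.85 +$835.36 interest = $35,642.21; pay $4,629.81 → $31,012.40
Payment period 2: $31,012.40 +$744.30 interest = $31,756.70; pay $5,396.67 → $26,360.03

$5,396.67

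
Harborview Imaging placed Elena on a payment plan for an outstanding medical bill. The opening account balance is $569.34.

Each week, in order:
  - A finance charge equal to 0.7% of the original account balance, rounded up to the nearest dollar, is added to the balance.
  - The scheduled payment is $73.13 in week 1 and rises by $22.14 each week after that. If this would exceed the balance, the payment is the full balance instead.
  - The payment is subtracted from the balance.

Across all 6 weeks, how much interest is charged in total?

Week 1: $569.34 +$4.00 interest = $573.34; pay $73.13 → $500.21
Week 2: $500.21 +$4.00 interest = $504.21; pay $95.27 → $408.94
Week 3: $408.94 +$4.00 interest = $412.94; pay $117.41 → $295.53
Week 4: $295.53 +$4.00 interest = $299.53; pay $139.55 → $159.98
Week 5: $159.98 +$4.00 interest = $163.98; pay $161.69 → $2.29
Week 6: $2.29 +$4.00 interest = $6.29; pay $6.29 → $0.00
Total interest: $4.00 + $4.00 + $4.00 + $4.00 + $4.00 + $4.00 = $24.00

$24.00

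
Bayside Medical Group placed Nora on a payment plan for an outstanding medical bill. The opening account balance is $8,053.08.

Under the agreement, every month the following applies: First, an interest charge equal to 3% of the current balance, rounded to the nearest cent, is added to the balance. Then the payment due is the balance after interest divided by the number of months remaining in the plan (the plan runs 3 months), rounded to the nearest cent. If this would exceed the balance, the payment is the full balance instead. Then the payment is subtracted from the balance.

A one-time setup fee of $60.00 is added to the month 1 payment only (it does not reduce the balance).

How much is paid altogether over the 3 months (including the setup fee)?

$8,605.99

Month 1: $8,053.08 +$241.59 interest = $8,294.67; pay $2,764.89 (+ $60.00 fee) → $5,529.78
Month 2: $5,529.78 +$165.89 interest = $5,695.67; pay $2,847.84 → $2,847.83
Month 3: $2,847.83 +$85.43 interest = $2,933.26; pay $2,933.26 → $0.00
Total paid: $8,605.99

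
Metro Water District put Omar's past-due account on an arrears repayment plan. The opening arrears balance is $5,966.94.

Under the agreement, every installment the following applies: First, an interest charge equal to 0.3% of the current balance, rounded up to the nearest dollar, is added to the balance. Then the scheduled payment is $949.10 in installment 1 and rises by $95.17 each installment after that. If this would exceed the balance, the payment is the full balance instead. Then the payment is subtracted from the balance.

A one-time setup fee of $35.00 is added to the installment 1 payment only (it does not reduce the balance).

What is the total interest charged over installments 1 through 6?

$62.00

# | Opening | Interest | Payment | Fee | End bal
1 | $5,966.94 | $18.00 | $949.10 | $35.00 | $5,035.84
2 | $5,035.84 | $16.00 | $1,044.27 | — | $4,007.57
3 | $4,007.57 | $13.00 | $1,139.44 | — | $2,881.13
4 | $2,881.13 | $9.00 | $1,234.61 | — | $1,655.52
5 | $1,655.52 | $5.00 | $1,329.78 | — | $330.74
6 | $330.74 | $1.00 | $331.74 | — | $0.00
Total interest: $18.00 + $16.00 + $13.00 + $9.00 + $5.00 + $1.00 = $62.00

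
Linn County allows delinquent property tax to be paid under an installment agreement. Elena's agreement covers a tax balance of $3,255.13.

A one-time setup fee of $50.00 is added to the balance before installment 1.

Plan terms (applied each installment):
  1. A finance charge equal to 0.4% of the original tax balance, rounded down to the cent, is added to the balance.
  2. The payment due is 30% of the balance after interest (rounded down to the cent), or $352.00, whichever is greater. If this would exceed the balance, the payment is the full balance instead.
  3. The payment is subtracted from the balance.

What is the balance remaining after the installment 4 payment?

$814.65

Installment 1: opening $3,305.13; interest $13.02 → $3,318.15; payment $995.44; balance $2,322.71
Installment 2: opening $2,322.71; interest $13.02 → $2,335.73; payment $700.71; balance $1,635.02
Installment 3: opening $1,635.02; interest $13.02 → $1,648.04; payment $494.41; balance $1,153.63
Installment 4: opening $1,153.63; interest $13.02 → $1,166.65; payment $352.00; balance $814.65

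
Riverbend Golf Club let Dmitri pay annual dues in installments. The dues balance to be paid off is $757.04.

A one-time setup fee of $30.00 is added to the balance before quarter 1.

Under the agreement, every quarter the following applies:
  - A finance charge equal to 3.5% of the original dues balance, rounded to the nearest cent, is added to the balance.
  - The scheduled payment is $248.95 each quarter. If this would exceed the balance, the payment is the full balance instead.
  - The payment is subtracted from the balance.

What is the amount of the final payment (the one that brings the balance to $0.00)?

Quarter 1: $787.04 +$26.50 interest = $813.54; pay $248.95 → $564.59
Quarter 2: $564.59 +$26.50 interest = $591.09; pay $248.95 → $342.14
Quarter 3: $342.14 +$26.50 interest = $368.64; pay $248.95 → $119.69
Quarter 4: $119.69 +$26.50 interest = $146.19; pay $146.19 → $0.00

$146.19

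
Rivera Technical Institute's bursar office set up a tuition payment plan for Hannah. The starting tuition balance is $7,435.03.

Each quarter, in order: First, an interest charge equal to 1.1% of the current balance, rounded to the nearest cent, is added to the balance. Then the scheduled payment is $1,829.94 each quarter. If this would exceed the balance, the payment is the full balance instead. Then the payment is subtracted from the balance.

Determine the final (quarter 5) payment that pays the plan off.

Quarter 1: $7,435.03 +$81.79 interest = $7,516.82; pay $1,829.94 → $5,686.88
Quarter 2: $5,686.88 +$62.56 interest = $5,749.44; pay $1,829.94 → $3,919.50
Quarter 3: $3,919.50 +$43.11 interest = $3,962.61; pay $1,829.94 → $2,132.67
Quarter 4: $2,132.67 +$23.46 interest = $2,156.13; pay $1,829.94 → $326.19
Quarter 5: $326.19 +$3.59 interest = $329.78; pay $329.78 → $0.00

$329.78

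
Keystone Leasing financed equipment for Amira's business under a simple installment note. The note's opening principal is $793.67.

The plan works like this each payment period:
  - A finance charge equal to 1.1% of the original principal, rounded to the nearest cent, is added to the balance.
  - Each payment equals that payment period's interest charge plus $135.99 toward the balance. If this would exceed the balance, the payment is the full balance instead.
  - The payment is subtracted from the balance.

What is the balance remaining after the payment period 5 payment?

Payment period 1: $793.67 +$8.73 interest = $802.40; pay $144.72 → $657.68
Payment period 2: $657.68 +$8.73 interest = $666.41; pay $144.72 → $521.69
Payment period 3: $521.69 +$8.73 interest = $530.42; pay $144.72 → $385.70
Payment period 4: $385.70 +$8.73 interest = $394.43; pay $144.72 → $249.71
Payment period 5: $249.71 +$8.73 interest = $258.44; pay $144.72 → $113.72

$113.72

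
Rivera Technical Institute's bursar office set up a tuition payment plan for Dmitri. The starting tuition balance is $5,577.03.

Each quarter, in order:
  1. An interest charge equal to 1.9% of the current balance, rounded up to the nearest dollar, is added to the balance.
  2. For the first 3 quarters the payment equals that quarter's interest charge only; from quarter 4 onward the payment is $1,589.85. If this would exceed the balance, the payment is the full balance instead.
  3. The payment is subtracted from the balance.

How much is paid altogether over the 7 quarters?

Quarter 1: opening $5,577.03; interest $106.00 → $5,683.03; payment $106.00; balance $5,577.03
Quarter 2: opening $5,577.03; interest $106.00 → $5,683.03; payment $106.00; balance $5,577.03
Quarter 3: opening $5,577.03; interest $106.00 → $5,683.03; payment $106.00; balance $5,577.03
Quarter 4: opening $5,577.03; interest $106.00 → $5,683.03; payment $1,589.85; balance $4,093.18
Quarter 5: opening $4,093.18; interest $78.00 → $4,171.18; payment $1,589.85; balance $2,581.33
Quarter 6: opening $2,581.33; interest $50.00 → $2,631.33; payment $1,589.85; balance $1,041.48
Quarter 7: opening $1,041.48; interest $20.00 → $1,061.48; payment $1,061.48; balance $0.00
Total paid: $6,149.03

$6,149.03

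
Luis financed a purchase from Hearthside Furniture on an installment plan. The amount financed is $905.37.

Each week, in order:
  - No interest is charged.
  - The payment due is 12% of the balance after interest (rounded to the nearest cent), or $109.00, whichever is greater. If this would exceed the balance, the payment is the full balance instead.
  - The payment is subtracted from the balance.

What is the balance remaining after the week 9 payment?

# | Opening | Payment | End bal
1 | $905.37 | $109.00 | $796.37
2 | $796.37 | $109.00 | $687.37
3 | $687.37 | $109.00 | $578.37
4 | $578.37 | $109.00 | $469.37
5 | $469.37 | $109.00 | $360.37
6 | $360.37 | $109.00 | $251.37
7 | $251.37 | $109.00 | $142.37
8 | $142.37 | $109.00 | $33.37
9 | $33.37 | $33.37 | $0.00

$0.00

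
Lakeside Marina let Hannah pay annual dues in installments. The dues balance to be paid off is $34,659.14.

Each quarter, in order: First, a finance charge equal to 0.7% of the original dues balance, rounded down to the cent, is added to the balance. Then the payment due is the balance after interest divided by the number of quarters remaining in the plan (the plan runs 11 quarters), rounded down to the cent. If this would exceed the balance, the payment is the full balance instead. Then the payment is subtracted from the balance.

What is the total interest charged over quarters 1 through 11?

Quarter 1: opening $34,659.14; interest $242.61 → $34,901.75; payment $3,172.88; balance $31,728.87
Quarter 2: opening $31,728.87; interest $242.61 → $31,971.48; payment $3,197.14; balance $28,774.34
Quarter 3: opening $28,774.34; interest $242.61 → $29,016.95; payment $3,224.10; balance $25,792.85
Quarter 4: opening $25,792.85; interest $242.61 → $26,035.46; payment $3,254.43; balance $22,781.03
Quarter 5: opening $22,781.03; interest $242.61 → $23,023.64; payment $3,289.09; balance $19,734.55
Quarter 6: opening $19,734.55; interest $242.61 → $19,977.16; payment $3,329.52; balance $16,647.64
Quarter 7: opening $16,647.64; interest $242.61 → $16,890.25; payment $3,378.05; balance $13,512.20
Quarter 8: opening $13,512.20; interest $242.61 → $13,754.81; payment $3,438.70; balance $10,316.11
Quarter 9: opening $10,316.11; interest $242.61 → $10,558.72; payment $3,519.57; balance $7,039.15
Quarter 10: opening $7,039.15; interest $242.61 → $7,281.76; payment $3,640.88; balance $3,640.88
Quarter 11: opening $3,640.88; interest $242.61 → $3,883.49; payment $3,883.49; balance $0.00
Total interest: $242.61 + $242.61 + $242.61 + $242.61 + $242.61 + $242.61 + $242.61 + $242.61 + $242.61 + $242.61 + $242.61 = $2,668.71

$2,668.71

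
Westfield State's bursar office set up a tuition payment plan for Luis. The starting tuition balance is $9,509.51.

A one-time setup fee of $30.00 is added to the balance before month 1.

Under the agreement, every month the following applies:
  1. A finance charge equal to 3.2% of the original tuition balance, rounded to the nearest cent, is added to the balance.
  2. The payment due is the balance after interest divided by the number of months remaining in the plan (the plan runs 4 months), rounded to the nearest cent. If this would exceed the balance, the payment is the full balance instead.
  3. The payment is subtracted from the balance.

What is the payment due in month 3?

Month 1: opening $9,539.51; interest $304.30 → $9,843.81; payment $2,460.95; balance $7,382.86
Month 2: opening $7,382.86; interest $304.30 → $7,687.16; payment $2,562.39; balance $5,124.77
Month 3: opening $5,124.77; interest $304.30 → $5,429.07; payment $2,714.54; balance $2,714.53

$2,714.54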